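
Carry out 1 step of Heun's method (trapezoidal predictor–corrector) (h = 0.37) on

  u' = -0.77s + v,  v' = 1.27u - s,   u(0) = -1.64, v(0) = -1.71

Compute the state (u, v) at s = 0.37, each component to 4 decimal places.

-2.4680, -2.6977

Heun on (u,v): k1 = f(s_n, state_n); k2 = f(s_n + h, state_n + h·k1); state_{n+1} = state_n + (h/2)·(k1 + k2).
0.000000: (-1.640000, -1.710000)
  k1 = (-1.710000, -2.082800)
  predictor → (-2.272700, -2.480636)
  k2 = (-2.765536, -3.256329)
  → (-2.467974, -2.697739)
(u(0.37), v(0.37)) ≈ (-2.4680, -2.6977)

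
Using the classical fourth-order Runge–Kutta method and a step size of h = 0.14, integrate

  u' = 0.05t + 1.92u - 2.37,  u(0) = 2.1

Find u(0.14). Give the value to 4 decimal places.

RK4: k1 = f(t_n, u_n); k2 = f(t_n + h/2, u_n + (h/2)·k1); k3 = f(t_n + h/2, u_n + (h/2)·k2); k4 = f(t_n + h, u_n + h·k3); u_{n+1} = u_n + (h/6)·(k1 + 2k2 + 2k3 + k4).
t=0.000000, u=2.100000:
  k1 = f(0.000000, 2.100000) = 1.662000
  k2 = f(0.070000, 2.216340) = 1.888873
  k3 = f(0.070000, 2.232221) = 1.919365
  k4 = f(0.140000, 2.368711) = 2.184925
  u ← 2.100000 + (0.14/6)·(k1 + 2k2 + 2k3 + k4) = 2.367479
u(0.14) ≈ 2.3675

2.3675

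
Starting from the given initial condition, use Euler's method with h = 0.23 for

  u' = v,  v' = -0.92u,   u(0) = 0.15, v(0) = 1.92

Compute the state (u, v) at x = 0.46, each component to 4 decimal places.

1.0259, 1.7631

Euler on (u,v): u_{n+1} = u_n + h·u', v_{n+1} = v_n + h·v'.
0.000000: (0.150000, 1.920000); f=(1.920000, -0.138000) → (0.591600, 1.888260)
0.230000: (0.591600, 1.888260); f=(1.888260, -0.544272) → (1.025900, 1.763077)
(u(0.46), v(0.46)) ≈ (1.0259, 1.7631)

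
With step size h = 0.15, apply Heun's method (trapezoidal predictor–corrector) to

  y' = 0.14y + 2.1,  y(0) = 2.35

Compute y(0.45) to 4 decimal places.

Heun: k1 = f(t_n, y_n); k2 = f(t_n + h, y_n + h·k1); y_{n+1} = y_n + (h/2)·(k1 + k2).
t=0.000000, y=2.350000:
  k1 = f(0.000000, 2.350000) = 2.429000
  k2 = f(0.150000, 2.714350) = 2.480009
  y ← 2.350000 + (0.15/2)·(2.429000 + 2.480009) = 2.718176
t=0.150000, y=2.718176:
  k1 = f(0.150000, 2.718176) = 2.480545
  k2 = f(0.300000, 3.090257) = 2.532636
  y ← 2.718176 + (0.15/2)·(2.480545 + 2.532636) = 3.094164
t=0.300000, y=3.094164:
  k1 = f(0.300000, 3.094164) = 2.533183
  k2 = f(0.450000, 3.474142) = 2.586380
  y ← 3.094164 + (0.15/2)·(2.533183 + 2.586380) = 3.478131
y(0.45) ≈ 3.4781

3.4781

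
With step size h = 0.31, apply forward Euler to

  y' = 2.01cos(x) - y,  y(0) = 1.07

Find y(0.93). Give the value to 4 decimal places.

1.5647

Euler: y_{n+1} = y_n + h·f(x_n, y_n).
x=0.000000, y=1.070000: f=0.940000 → y ← 1.070000 + 0.31·0.940000 = 1.361400
x=0.310000, y=1.361400: f=0.552790 → y ← 1.361400 + 0.31·0.552790 = 1.532765
x=0.620000, y=1.532765: f=0.103131 → y ← 1.532765 + 0.31·0.103131 = 1.564736
y(0.93) ≈ 1.5647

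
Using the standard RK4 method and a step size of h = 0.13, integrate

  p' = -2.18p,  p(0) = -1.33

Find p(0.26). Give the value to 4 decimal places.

-0.7546

RK4: k1 = f(t_n, p_n); k2 = f(t_n + h/2, p_n + (h/2)·k1); k3 = f(t_n + h/2, p_n + (h/2)·k2); k4 = f(t_n + h, p_n + h·k3); p_{n+1} = p_n + (h/6)·(k1 + 2k2 + 2k3 + k4).
t=0.000000, p=-1.330000:
  k1 = f(0.000000, -1.330000) = 2.899400
  k2 = f(0.065000, -1.141539) = 2.488555
  k3 = f(0.065000, -1.168244) = 2.546772
  k4 = f(0.130000, -0.998920) = 2.177645
  p ← -1.330000 + (0.13/6)·(k1 + 2k2 + 2k3 + k4) = -1.001800
t=0.130000, p=-1.001800:
  k1 = f(0.130000, -1.001800) = 2.183924
  k2 = f(0.195000, -0.859845) = 1.874462
  k3 = f(0.195000, -0.879960) = 1.918312
  k4 = f(0.260000, -0.752419) = 1.640274
  p ← -1.001800 + (0.13/6)·(k1 + 2k2 + 2k3 + k4) = -0.754589
p(0.26) ≈ -0.7546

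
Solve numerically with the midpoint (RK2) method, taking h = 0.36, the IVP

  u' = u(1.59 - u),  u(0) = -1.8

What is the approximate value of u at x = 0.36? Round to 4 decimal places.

-6.4832

Midpoint: k1 = f(x_n, u_n); k2 = f(x_n + h/2, u_n + (h/2)·k1); u_{n+1} = u_n + h·k2.
x=0.000000, u=-1.800000:
  k1 = f(0.000000, -1.800000) = -6.102000
  k2 = f(0.180000, -2.898360) = -13.008883
  u ← -1.800000 + 0.36·(-13.008883) = -6.483198
u(0.36) ≈ -6.4832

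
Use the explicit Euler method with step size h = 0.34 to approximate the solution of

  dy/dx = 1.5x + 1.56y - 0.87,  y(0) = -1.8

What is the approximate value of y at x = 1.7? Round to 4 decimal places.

-16.3118

Euler: y_{n+1} = y_n + h·f(x_n, y_n).
x=0.000000, y=-1.800000: f=-3.678000 → y ← -1.800000 + 0.34·(-3.678000) = -3.050520
x=0.340000, y=-3.050520: f=-5.118811 → y ← -3.050520 + 0.34·(-5.118811) = -4.790916
x=0.680000, y=-4.790916: f=-7.323829 → y ← -4.790916 + 0.34·(-7.323829) = -7.281018
x=1.020000, y=-7.281018: f=-10.698387 → y ← -7.281018 + 0.34·(-10.698387) = -10.918469
x=1.360000, y=-10.918469: f=-15.862812 → y ← -10.918469 + 0.34·(-15.862812) = -16.311825
y(1.7) ≈ -16.3118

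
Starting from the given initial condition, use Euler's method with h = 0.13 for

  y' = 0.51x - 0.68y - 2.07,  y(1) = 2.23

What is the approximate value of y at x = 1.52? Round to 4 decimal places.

0.8789

Euler: y_{n+1} = y_n + h·f(x_n, y_n).
x=1.000000, y=2.230000: f=-3.076400 → y ← 2.230000 + 0.13·(-3.076400) = 1.830068
x=1.130000, y=1.830068: f=-2.738146 → y ← 1.830068 + 0.13·(-2.738146) = 1.474109
x=1.260000, y=1.474109: f=-2.429794 → y ← 1.474109 + 0.13·(-2.429794) = 1.158236
x=1.390000, y=1.158236: f=-2.148700 → y ← 1.158236 + 0.13·(-2.148700) = 0.878905
y(1.52) ≈ 0.8789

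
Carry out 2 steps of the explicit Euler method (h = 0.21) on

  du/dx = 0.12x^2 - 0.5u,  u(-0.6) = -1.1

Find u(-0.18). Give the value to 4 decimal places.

Euler: u_{n+1} = u_n + h·f(x_n, u_n).
x=-0.600000, u=-1.100000: f=0.593200 → u ← -1.100000 + 0.21·0.593200 = -0.975428
x=-0.390000, u=-0.975428: f=0.505966 → u ← -0.975428 + 0.21·0.505966 = -0.869175
u(-0.18) ≈ -0.8692

-0.8692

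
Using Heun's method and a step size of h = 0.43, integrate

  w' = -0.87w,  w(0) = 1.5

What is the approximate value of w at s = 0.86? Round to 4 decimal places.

0.7264

Heun: k1 = f(s_n, w_n); k2 = f(s_n + h, w_n + h·k1); w_{n+1} = w_n + (h/2)·(k1 + k2).
s=0.000000, w=1.500000:
  k1 = f(0.000000, 1.500000) = -1.305000
  k2 = f(0.430000, 0.938850) = -0.816800
  w ← 1.500000 + (0.43/2)·(-1.305000 + (-0.816800)) = 1.043813
s=0.430000, w=1.043813:
  k1 = f(0.430000, 1.043813) = -0.908117
  k2 = f(0.860000, 0.653323) = -0.568391
  w ← 1.043813 + (0.43/2)·(-0.908117 + (-0.568391)) = 0.726364
w(0.86) ≈ 0.7264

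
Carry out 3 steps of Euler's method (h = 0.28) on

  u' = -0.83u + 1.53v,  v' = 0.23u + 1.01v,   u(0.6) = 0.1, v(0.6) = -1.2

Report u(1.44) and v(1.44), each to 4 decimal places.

-1.6162, -2.6226

Euler on (u,v): u_{n+1} = u_n + h·u', v_{n+1} = v_n + h·v'.
0.600000: (0.100000, -1.200000); f=(-1.919000, -1.189000) → (-0.437320, -1.532920)
0.880000: (-0.437320, -1.532920); f=(-1.982392, -1.648833) → (-0.992390, -1.994593)
1.160000: (-0.992390, -1.994593); f=(-2.228044, -2.242789) → (-1.616242, -2.622574)
(u(1.44), v(1.44)) ≈ (-1.6162, -2.6226)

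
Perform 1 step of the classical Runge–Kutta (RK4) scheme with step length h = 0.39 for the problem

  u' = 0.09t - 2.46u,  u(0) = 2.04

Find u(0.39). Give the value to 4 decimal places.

0.7986

RK4: k1 = f(t_n, u_n); k2 = f(t_n + h/2, u_n + (h/2)·k1); k3 = f(t_n + h/2, u_n + (h/2)·k2); k4 = f(t_n + h, u_n + h·k3); u_{n+1} = u_n + (h/6)·(k1 + 2k2 + 2k3 + k4).
t=0.000000, u=2.040000:
  k1 = f(0.000000, 2.040000) = -5.018400
  k2 = f(0.195000, 1.061412) = -2.593524
  k3 = f(0.195000, 1.534263) = -3.756737
  k4 = f(0.390000, 0.574873) = -1.379087
  u ← 2.040000 + (0.39/6)·(k1 + 2k2 + 2k3 + k4) = 0.798630
u(0.39) ≈ 0.7986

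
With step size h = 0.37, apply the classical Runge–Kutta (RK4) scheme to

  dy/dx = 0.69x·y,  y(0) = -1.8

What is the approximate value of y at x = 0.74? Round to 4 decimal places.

RK4: k1 = f(x_n, y_n); k2 = f(x_n + h/2, y_n + (h/2)·k1); k3 = f(x_n + h/2, y_n + (h/2)·k2); k4 = f(x_n + h, y_n + h·k3); y_{n+1} = y_n + (h/6)·(k1 + 2k2 + 2k3 + k4).
x=0.000000, y=-1.800000:
  k1 = f(0.000000, -1.800000) = 0.000000
  k2 = f(0.185000, -1.800000) = -0.229770
  k3 = f(0.185000, -1.842507) = -0.235196
  k4 = f(0.370000, -1.887023) = -0.481757
  y ← -1.800000 + (0.37/6)·(k1 + 2k2 + 2k3 + k4) = -1.887054
x=0.370000, y=-1.887054:
  k1 = f(0.370000, -1.887054) = -0.481765
  k2 = f(0.555000, -1.976181) = -0.756778
  k3 = f(0.555000, -2.027058) = -0.776262
  k4 = f(0.740000, -2.174271) = -1.110183
  y ← -1.887054 + (0.37/6)·(k1 + 2k2 + 2k3 + k4) = -2.174299
y(0.74) ≈ -2.1743

-2.1743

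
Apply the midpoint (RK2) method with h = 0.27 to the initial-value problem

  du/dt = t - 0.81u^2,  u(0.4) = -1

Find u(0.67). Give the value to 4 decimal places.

Midpoint: k1 = f(t_n, u_n); k2 = f(t_n + h/2, u_n + (h/2)·k1); u_{n+1} = u_n + h·k2.
t=0.400000, u=-1.000000:
  k1 = f(0.400000, -1.000000) = -0.410000
  k2 = f(0.535000, -1.055350) = -0.367149
  u ← -1.000000 + 0.27·(-0.367149) = -1.099130
u(0.67) ≈ -1.0991

-1.0991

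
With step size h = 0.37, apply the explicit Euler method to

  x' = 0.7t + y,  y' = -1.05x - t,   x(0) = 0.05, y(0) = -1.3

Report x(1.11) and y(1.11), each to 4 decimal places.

-1.1086, -1.2428

Euler on (x,y): x_{n+1} = x_n + h·x', y_{n+1} = y_n + h·y'.
0.000000: (0.050000, -1.300000); f=(-1.300000, -0.052500) → (-0.431000, -1.319425)
0.370000: (-0.431000, -1.319425); f=(-1.060425, 0.082550) → (-0.823357, -1.288882)
0.740000: (-0.823357, -1.288882); f=(-0.770881, 0.124525) → (-1.108583, -1.242807)
(x(1.11), y(1.11)) ≈ (-1.1086, -1.2428)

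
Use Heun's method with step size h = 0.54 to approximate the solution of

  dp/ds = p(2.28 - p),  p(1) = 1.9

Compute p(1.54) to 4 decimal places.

2.0888

Heun: k1 = f(s_n, p_n); k2 = f(s_n + h, p_n + h·k1); p_{n+1} = p_n + (h/2)·(k1 + k2).
s=1.000000, p=1.900000:
  k1 = f(1.000000, 1.900000) = 0.722000
  k2 = f(1.540000, 2.289880) = -0.022624
  p ← 1.900000 + (0.54/2)·(0.722000 + (-0.022624)) = 2.088832
p(1.54) ≈ 2.0888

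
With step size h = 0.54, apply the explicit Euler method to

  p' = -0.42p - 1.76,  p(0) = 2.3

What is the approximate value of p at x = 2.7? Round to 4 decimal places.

Euler: p_{n+1} = p_n + h·f(x_n, p_n).
x=0.000000, p=2.300000: f=-2.726000 → p ← 2.300000 + 0.54·(-2.726000) = 0.827960
x=0.540000, p=0.827960: f=-2.107743 → p ← 0.827960 + 0.54·(-2.107743) = -0.310221
x=1.080000, p=-0.310221: f=-1.629707 → p ← -0.310221 + 0.54·(-1.629707) = -1.190263
x=1.620000, p=-1.190263: f=-1.260089 → p ← -1.190263 + 0.54·(-1.260089) = -1.870711
x=2.160000, p=-1.870711: f=-0.974301 → p ← -1.870711 + 0.54·(-0.974301) = -2.396834
p(2.7) ≈ -2.3968

-2.3968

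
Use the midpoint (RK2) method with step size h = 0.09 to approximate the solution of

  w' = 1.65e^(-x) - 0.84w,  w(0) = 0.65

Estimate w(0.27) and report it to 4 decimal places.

0.8649

Midpoint: k1 = f(x_n, w_n); k2 = f(x_n + h/2, w_n + (h/2)·k1); w_{n+1} = w_n + h·k2.
x=0.000000, w=0.650000:
  k1 = f(0.000000, 0.650000) = 1.104000
  k2 = f(0.045000, 0.699680) = 0.989665
  w ← 0.650000 + 0.09·0.989665 = 0.739070
x=0.090000, w=0.739070:
  k1 = f(0.090000, 0.739070) = 0.887168
  k2 = f(0.135000, 0.778992) = 0.787278
  w ← 0.739070 + 0.09·0.787278 = 0.809925
x=0.180000, w=0.809925:
  k1 = f(0.180000, 0.809925) = 0.697859
  k2 = f(0.225000, 0.841328) = 0.610836
  w ← 0.809925 + 0.09·0.610836 = 0.864900
w(0.27) ≈ 0.8649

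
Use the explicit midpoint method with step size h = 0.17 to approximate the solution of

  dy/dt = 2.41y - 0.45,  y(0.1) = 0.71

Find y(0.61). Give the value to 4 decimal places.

Midpoint: k1 = f(t_n, y_n); k2 = f(t_n + h/2, y_n + (h/2)·k1); y_{n+1} = y_n + h·k2.
t=0.100000, y=0.710000:
  k1 = f(0.100000, 0.710000) = 1.261100
  k2 = f(0.185000, 0.817194) = 1.519436
  y ← 0.710000 + 0.17·1.519436 = 0.968304
t=0.270000, y=0.968304:
  k1 = f(0.270000, 0.968304) = 1.883613
  k2 = f(0.355000, 1.128411) = 2.269471
  y ← 0.968304 + 0.17·2.269471 = 1.354114
t=0.440000, y=1.354114:
  k1 = f(0.440000, 1.354114) = 2.813415
  k2 = f(0.525000, 1.593255) = 3.389744
  y ← 1.354114 + 0.17·3.389744 = 1.930371
y(0.61) ≈ 1.9304

1.9304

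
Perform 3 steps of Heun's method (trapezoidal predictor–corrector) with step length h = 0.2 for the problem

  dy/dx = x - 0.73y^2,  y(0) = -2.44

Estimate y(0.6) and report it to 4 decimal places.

-23.5453

Heun: k1 = f(x_n, y_n); k2 = f(x_n + h, y_n + h·k1); y_{n+1} = y_n + (h/2)·(k1 + k2).
x=0.000000, y=-2.440000:
  k1 = f(0.000000, -2.440000) = -4.346128
  k2 = f(0.200000, -3.309226) = -7.794211
  y ← -2.440000 + (0.2/2)·(-4.346128 + (-7.794211)) = -3.654034
x=0.200000, y=-3.654034:
  k1 = f(0.200000, -3.654034) = -9.546934
  k2 = f(0.400000, -5.563421) = -22.194704
  y ← -3.654034 + (0.2/2)·(-9.546934 + (-22.194704)) = -6.828198
x=0.400000, y=-6.828198:
  k1 = f(0.400000, -6.828198) = -33.635727
  k2 = f(0.600000, -13.555343) = -133.535546
  y ← -6.828198 + (0.2/2)·(-33.635727 + (-133.535546)) = -23.545325
y(0.6) ≈ -23.5453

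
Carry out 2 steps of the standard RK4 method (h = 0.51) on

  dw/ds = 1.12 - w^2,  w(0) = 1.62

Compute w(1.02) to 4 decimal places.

RK4: k1 = f(s_n, w_n); k2 = f(s_n + h/2, w_n + (h/2)·k1); k3 = f(s_n + h/2, w_n + (h/2)·k2); k4 = f(s_n + h, w_n + h·k3); w_{n+1} = w_n + (h/6)·(k1 + 2k2 + 2k3 + k4).
s=0.000000, w=1.620000:
  k1 = f(0.000000, 1.620000) = -1.504400
  k2 = f(0.255000, 1.236378) = -0.408631
  k3 = f(0.255000, 1.515799) = -1.177647
  k4 = f(0.510000, 1.019400) = 0.080824
  w ← 1.620000 + (0.51/6)·(k1 + 2k2 + 2k3 + k4) = 1.229329
s=0.510000, w=1.229329:
  k1 = f(0.510000, 1.229329) = -0.391249
  k2 = f(0.765000, 1.129560) = -0.155906
  k3 = f(0.765000, 1.189573) = -0.295083
  k4 = f(1.020000, 1.078836) = -0.043888
  w ← 1.229329 + (0.51/6)·(k1 + 2k2 + 2k3 + k4) = 1.115674
w(1.02) ≈ 1.1157

1.1157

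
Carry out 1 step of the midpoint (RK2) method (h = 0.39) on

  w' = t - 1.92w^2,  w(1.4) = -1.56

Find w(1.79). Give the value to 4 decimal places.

-4.5560

Midpoint: k1 = f(t_n, w_n); k2 = f(t_n + h/2, w_n + (h/2)·k1); w_{n+1} = w_n + h·k2.
t=1.400000, w=-1.560000:
  k1 = f(1.400000, -1.560000) = -3.272512
  k2 = f(1.595000, -2.198140) = -7.682092
  w ← -1.560000 + 0.39·(-7.682092) = -4.556016
w(1.79) ≈ -4.5560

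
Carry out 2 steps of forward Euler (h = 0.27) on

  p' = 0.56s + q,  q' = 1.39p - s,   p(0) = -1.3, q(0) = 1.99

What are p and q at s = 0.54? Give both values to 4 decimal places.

Euler on (p,q): p_{n+1} = p_n + h·p', q_{n+1} = q_n + h·q'.
0.000000: (-1.300000, 1.990000); f=(1.990000, -1.807000) → (-0.762700, 1.502110)
0.270000: (-0.762700, 1.502110); f=(1.653310, -1.330153) → (-0.316306, 1.142969)
(p(0.54), q(0.54)) ≈ (-0.3163, 1.1430)

-0.3163, 1.1430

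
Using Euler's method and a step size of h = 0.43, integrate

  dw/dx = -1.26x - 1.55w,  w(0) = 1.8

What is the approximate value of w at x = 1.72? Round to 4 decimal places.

-0.8580

Euler: w_{n+1} = w_n + h·f(x_n, w_n).
x=0.000000, w=1.800000: f=-2.790000 → w ← 1.800000 + 0.43·(-2.790000) = 0.600300
x=0.430000, w=0.600300: f=-1.472265 → w ← 0.600300 + 0.43·(-1.472265) = -0.032774
x=0.860000, w=-0.032774: f=-1.032800 → w ← -0.032774 + 0.43·(-1.032800) = -0.476878
x=1.290000, w=-0.476878: f=-0.886239 → w ← -0.476878 + 0.43·(-0.886239) = -0.857961
w(1.72) ≈ -0.8580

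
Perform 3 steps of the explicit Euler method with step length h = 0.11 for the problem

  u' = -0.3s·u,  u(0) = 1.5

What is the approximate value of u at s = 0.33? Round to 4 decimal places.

Euler: u_{n+1} = u_n + h·f(s_n, u_n).
s=0.000000, u=1.500000: f=0.000000 → u ← 1.500000 + 0.11·0.000000 = 1.500000
s=0.110000, u=1.500000: f=-0.049500 → u ← 1.500000 + 0.11·(-0.049500) = 1.494555
s=0.220000, u=1.494555: f=-0.098641 → u ← 1.494555 + 0.11·(-0.098641) = 1.483705
u(0.33) ≈ 1.4837

1.4837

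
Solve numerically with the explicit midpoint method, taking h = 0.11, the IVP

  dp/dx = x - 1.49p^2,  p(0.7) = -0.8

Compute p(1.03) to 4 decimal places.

Midpoint: k1 = f(x_n, p_n); k2 = f(x_n + h/2, p_n + (h/2)·k1); p_{n+1} = p_n + h·k2.
x=0.700000, p=-0.800000:
  k1 = f(0.700000, -0.800000) = -0.253600
  k2 = f(0.755000, -0.813948) = -0.232142
  p ← -0.800000 + 0.11·(-0.232142) = -0.825536
x=0.810000, p=-0.825536:
  k1 = f(0.810000, -0.825536) = -0.205448
  k2 = f(0.865000, -0.836835) = -0.178437
  p ← -0.825536 + 0.11·(-0.178437) = -0.845164
x=0.920000, p=-0.845164:
  k1 = f(0.920000, -0.845164) = -0.144309
  k2 = f(0.975000, -0.853101) = -0.109393
  p ← -0.845164 + 0.11·(-0.109393) = -0.857197
p(1.03) ≈ -0.8572

-0.8572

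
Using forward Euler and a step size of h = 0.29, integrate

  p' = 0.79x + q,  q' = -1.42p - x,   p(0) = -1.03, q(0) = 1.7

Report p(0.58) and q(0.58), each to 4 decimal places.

Euler on (p,q): p_{n+1} = p_n + h·p', q_{n+1} = q_n + h·q'.
0.000000: (-1.030000, 1.700000); f=(1.700000, 1.462600) → (-0.537000, 2.124154)
0.290000: (-0.537000, 2.124154); f=(2.353254, 0.472540) → (0.145444, 2.261191)
(p(0.58), q(0.58)) ≈ (0.1454, 2.2612)

0.1454, 2.2612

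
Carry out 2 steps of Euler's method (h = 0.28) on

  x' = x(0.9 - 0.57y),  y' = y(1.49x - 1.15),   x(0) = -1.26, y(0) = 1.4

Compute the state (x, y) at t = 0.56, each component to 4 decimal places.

-1.5785, 0.0293

Euler on (x,y): x_{n+1} = x_n + h·x', y_{n+1} = y_n + h·y'.
0.000000: (-1.260000, 1.400000); f=(-0.128520, -4.238360) → (-1.295986, 0.213259)
0.280000: (-1.295986, 0.213259); f=(-1.008850, -0.657056) → (-1.578464, 0.029284)
(x(0.56), y(0.56)) ≈ (-1.5785, 0.0293)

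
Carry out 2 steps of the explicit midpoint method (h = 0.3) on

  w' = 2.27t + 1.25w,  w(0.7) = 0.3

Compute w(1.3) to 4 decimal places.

2.5033

Midpoint: k1 = f(t_n, w_n); k2 = f(t_n + h/2, w_n + (h/2)·k1); w_{n+1} = w_n + h·k2.
t=0.700000, w=0.300000:
  k1 = f(0.700000, 0.300000) = 1.964000
  k2 = f(0.850000, 0.594600) = 2.672750
  w ← 0.300000 + 0.3·2.672750 = 1.101825
t=1.000000, w=1.101825:
  k1 = f(1.000000, 1.101825) = 3.647281
  k2 = f(1.150000, 1.648917) = 4.671646
  w ← 1.101825 + 0.3·4.671646 = 2.503319
w(1.3) ≈ 2.5033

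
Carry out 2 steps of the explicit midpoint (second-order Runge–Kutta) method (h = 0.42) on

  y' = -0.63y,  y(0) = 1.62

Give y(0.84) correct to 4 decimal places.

0.9615

Midpoint: k1 = f(t_n, y_n); k2 = f(t_n + h/2, y_n + (h/2)·k1); y_{n+1} = y_n + h·k2.
t=0.000000, y=1.620000:
  k1 = f(0.000000, 1.620000) = -1.020600
  k2 = f(0.210000, 1.405674) = -0.885575
  y ← 1.620000 + 0.42·(-0.885575) = 1.248059
t=0.420000, y=1.248059:
  k1 = f(0.420000, 1.248059) = -0.786277
  k2 = f(0.630000, 1.082940) = -0.682253
  y ← 1.248059 + 0.42·(-0.682253) = 0.961513
y(0.84) ≈ 0.9615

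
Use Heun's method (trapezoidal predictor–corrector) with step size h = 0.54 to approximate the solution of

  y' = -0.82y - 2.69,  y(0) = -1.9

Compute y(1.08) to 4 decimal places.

Heun: k1 = f(t_n, y_n); k2 = f(t_n + h, y_n + h·k1); y_{n+1} = y_n + (h/2)·(k1 + k2).
t=0.000000, y=-1.900000:
  k1 = f(0.000000, -1.900000) = -1.132000
  k2 = f(0.540000, -2.511280) = -0.630750
  y ← -1.900000 + (0.54/2)·(-1.132000 + (-0.630750)) = -2.375943
t=0.540000, y=-2.375943:
  k1 = f(0.540000, -2.375943) = -0.741727
  k2 = f(1.080000, -2.776475) = -0.413290
  y ← -2.375943 + (0.54/2)·(-0.741727 + (-0.413290)) = -2.687797
y(1.08) ≈ -2.6878

-2.6878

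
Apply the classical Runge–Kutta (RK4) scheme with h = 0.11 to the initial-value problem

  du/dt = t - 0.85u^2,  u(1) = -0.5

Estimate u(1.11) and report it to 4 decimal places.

RK4: k1 = f(t_n, u_n); k2 = f(t_n + h/2, u_n + (h/2)·k1); k3 = f(t_n + h/2, u_n + (h/2)·k2); k4 = f(t_n + h, u_n + h·k3); u_{n+1} = u_n + (h/6)·(k1 + 2k2 + 2k3 + k4).
t=1.000000, u=-0.500000:
  k1 = f(1.000000, -0.500000) = 0.787500
  k2 = f(1.055000, -0.456688) = 0.877721
  k3 = f(1.055000, -0.451725) = 0.881553
  k4 = f(1.110000, -0.403029) = 0.971932
  u ← -0.500000 + (0.11/6)·(k1 + 2k2 + 2k3 + k4) = -0.403237
u(1.11) ≈ -0.4032

-0.4032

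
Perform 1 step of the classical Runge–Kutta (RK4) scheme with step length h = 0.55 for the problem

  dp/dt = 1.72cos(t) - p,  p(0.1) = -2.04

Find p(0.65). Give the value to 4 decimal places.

-0.5168

RK4: k1 = f(t_n, p_n); k2 = f(t_n + h/2, p_n + (h/2)·k1); k3 = f(t_n + h/2, p_n + (h/2)·k2); k4 = f(t_n + h, p_n + h·k3); p_{n+1} = p_n + (h/6)·(k1 + 2k2 + 2k3 + k4).
t=0.100000, p=-2.040000:
  k1 = f(0.100000, -2.040000) = 3.751407
  k2 = f(0.375000, -1.008363) = 2.608836
  k3 = f(0.375000, -1.322570) = 2.923043
  k4 = f(0.650000, -0.432326) = 1.801590
  p ← -2.040000 + (0.55/6)·(k1 + 2k2 + 2k3 + k4) = -0.516797
p(0.65) ≈ -0.5168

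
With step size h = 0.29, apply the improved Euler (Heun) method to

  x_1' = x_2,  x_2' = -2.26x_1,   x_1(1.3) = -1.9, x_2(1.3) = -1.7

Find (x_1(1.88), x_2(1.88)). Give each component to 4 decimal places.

-2.0872, 1.1847

Heun on (x_1,x_2): k1 = f(t_n, state_n); k2 = f(t_n + h, state_n + h·k1); state_{n+1} = state_n + (h/2)·(k1 + k2).
1.300000: (-1.900000, -1.700000)
  k1 = (-1.700000, 4.294000)
  predictor → (-2.393000, -0.454740)
  k2 = (-0.454740, 5.408180)
  → (-2.212437, -0.293184)
1.590000: (-2.212437, -0.293184)
  k1 = (-0.293184, 5.000108)
  predictor → (-2.297461, 1.156848)
  k2 = (1.156848, 5.192261)
  → (-2.087206, 1.184710)
(x_1(1.88), x_2(1.88)) ≈ (-2.0872, 1.1847)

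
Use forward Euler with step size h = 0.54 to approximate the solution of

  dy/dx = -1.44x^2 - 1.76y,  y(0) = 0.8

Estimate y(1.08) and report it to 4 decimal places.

-0.2248

Euler: y_{n+1} = y_n + h·f(x_n, y_n).
x=0.000000, y=0.800000: f=-1.408000 → y ← 0.800000 + 0.54·(-1.408000) = 0.039680
x=0.540000, y=0.039680: f=-0.489741 → y ← 0.039680 + 0.54·(-0.489741) = -0.224780
y(1.08) ≈ -0.2248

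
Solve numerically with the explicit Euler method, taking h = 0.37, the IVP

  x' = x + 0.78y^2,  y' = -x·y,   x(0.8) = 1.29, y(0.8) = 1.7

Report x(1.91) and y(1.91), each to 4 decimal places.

5.1950, -0.0134

Euler on (x,y): x_{n+1} = x_n + h·x', y_{n+1} = y_n + h·y'.
0.800000: (1.290000, 1.700000); f=(3.544200, -2.193000) → (2.601354, 0.888590)
1.170000: (2.601354, 0.888590); f=(3.217236, -2.311537) → (3.791731, 0.033321)
1.540000: (3.791731, 0.033321); f=(3.792597, -0.126345) → (5.194992, -0.013426)
(x(1.91), y(1.91)) ≈ (5.1950, -0.0134)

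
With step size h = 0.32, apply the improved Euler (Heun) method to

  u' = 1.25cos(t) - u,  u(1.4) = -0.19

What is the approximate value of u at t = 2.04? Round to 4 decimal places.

Heun: k1 = f(t_n, u_n); k2 = f(t_n + h, u_n + h·k1); u_{n+1} = u_n + (h/2)·(k1 + k2).
t=1.400000, u=-0.190000:
  k1 = f(1.400000, -0.190000) = 0.402459
  k2 = f(1.720000, -0.061213) = -0.124600
  u ← -0.190000 + (0.32/2)·(0.402459 + (-0.124600)) = -0.145543
t=1.720000, u=-0.145543:
  k1 = f(1.720000, -0.145543) = -0.040271
  k2 = f(2.040000, -0.158429) = -0.406791
  u ← -0.145543 + (0.32/2)·(-0.040271 + (-0.406791)) = -0.217072
u(2.04) ≈ -0.2171

-0.2171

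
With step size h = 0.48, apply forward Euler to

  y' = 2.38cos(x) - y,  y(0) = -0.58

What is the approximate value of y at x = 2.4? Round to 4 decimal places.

0.0677

Euler: y_{n+1} = y_n + h·f(x_n, y_n).
x=0.000000, y=-0.580000: f=2.960000 → y ← -0.580000 + 0.48·2.960000 = 0.840800
x=0.480000, y=0.840800: f=1.270248 → y ← 0.840800 + 0.48·1.270248 = 1.450519
x=0.960000, y=1.450519: f=-0.085541 → y ← 1.450519 + 0.48·(-0.085541) = 1.409459
x=1.440000, y=1.409459: f=-1.099051 → y ← 1.409459 + 0.48·(-1.099051) = 0.881915
x=1.920000, y=0.881915: f=-1.696231 → y ← 0.881915 + 0.48·(-1.696231) = 0.067724
y(2.4) ≈ 0.0677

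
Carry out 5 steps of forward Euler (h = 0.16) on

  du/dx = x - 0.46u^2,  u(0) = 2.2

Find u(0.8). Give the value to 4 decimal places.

1.3530

Euler: u_{n+1} = u_n + h·f(x_n, u_n).
x=0.000000, u=2.200000: f=-2.226400 → u ← 2.200000 + 0.16·(-2.226400) = 1.843776
x=0.160000, u=1.843776: f=-1.403775 → u ← 1.843776 + 0.16·(-1.403775) = 1.619172
x=0.320000, u=1.619172: f=-0.885990 → u ← 1.619172 + 0.16·(-0.885990) = 1.477414
x=0.480000, u=1.477414: f=-0.524065 → u ← 1.477414 + 0.16·(-0.524065) = 1.393563
x=0.640000, u=1.393563: f=-0.253328 → u ← 1.393563 + 0.16·(-0.253328) = 1.353031
u(0.8) ≈ 1.3530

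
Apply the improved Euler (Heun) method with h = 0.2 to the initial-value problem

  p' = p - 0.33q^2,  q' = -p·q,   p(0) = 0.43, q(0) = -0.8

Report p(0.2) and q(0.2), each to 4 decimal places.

0.4816, -0.7310

Heun on (p,q): k1 = f(t_n, state_n); k2 = f(t_n + h, state_n + h·k1); state_{n+1} = state_n + (h/2)·(k1 + k2).
0.000000: (0.430000, -0.800000)
  k1 = (0.218800, 0.344000)
  predictor → (0.473760, -0.731200)
  k2 = (0.297324, 0.346413)
  → (0.481612, -0.730959)
(p(0.2), q(0.2)) ≈ (0.4816, -0.7310)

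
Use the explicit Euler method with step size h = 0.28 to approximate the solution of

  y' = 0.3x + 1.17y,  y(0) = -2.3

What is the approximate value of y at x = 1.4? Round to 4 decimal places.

-9.1599

Euler: y_{n+1} = y_n + h·f(x_n, y_n).
x=0.000000, y=-2.300000: f=-2.691000 → y ← -2.300000 + 0.28·(-2.691000) = -3.053480
x=0.280000, y=-3.053480: f=-3.488572 → y ← -3.053480 + 0.28·(-3.488572) = -4.030280
x=0.560000, y=-4.030280: f=-4.547428 → y ← -4.030280 + 0.28·(-4.547428) = -5.303560
x=0.840000, y=-5.303560: f=-5.953165 → y ← -5.303560 + 0.28·(-5.953165) = -6.970446
x=1.120000, y=-6.970446: f=-7.819422 → y ← -6.970446 + 0.28·(-7.819422) = -9.159884
y(1.4) ≈ -9.1599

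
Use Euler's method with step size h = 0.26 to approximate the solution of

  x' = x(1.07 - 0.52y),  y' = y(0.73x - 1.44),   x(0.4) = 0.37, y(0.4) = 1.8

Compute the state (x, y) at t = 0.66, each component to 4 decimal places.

0.3829, 1.2525

Euler on (x,y): x_{n+1} = x_n + h·x', y_{n+1} = y_n + h·y'.
0.400000: (0.370000, 1.800000); f=(0.049580, -2.105820) → (0.382891, 1.252487)
(x(0.66), y(0.66)) ≈ (0.3829, 1.2525)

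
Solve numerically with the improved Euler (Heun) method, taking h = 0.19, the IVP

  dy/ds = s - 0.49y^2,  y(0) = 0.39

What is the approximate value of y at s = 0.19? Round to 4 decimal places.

Heun: k1 = f(s_n, y_n); k2 = f(s_n + h, y_n + h·k1); y_{n+1} = y_n + (h/2)·(k1 + k2).
s=0.000000, y=0.390000:
  k1 = f(0.000000, 0.390000) = -0.074529
  k2 = f(0.190000, 0.375839) = 0.120785
  y ← 0.390000 + (0.19/2)·(-0.074529 + 0.120785) = 0.394394
y(0.19) ≈ 0.3944

0.3944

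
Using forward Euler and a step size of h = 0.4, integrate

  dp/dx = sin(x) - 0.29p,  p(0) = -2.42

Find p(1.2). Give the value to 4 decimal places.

-1.2471

Euler: p_{n+1} = p_n + h·f(x_n, p_n).
x=0.000000, p=-2.420000: f=0.701800 → p ← -2.420000 + 0.4·0.701800 = -2.139280
x=0.400000, p=-2.139280: f=1.009810 → p ← -2.139280 + 0.4·1.009810 = -1.735356
x=0.800000, p=-1.735356: f=1.220609 → p ← -1.735356 + 0.4·1.220609 = -1.247112
p(1.2) ≈ -1.2471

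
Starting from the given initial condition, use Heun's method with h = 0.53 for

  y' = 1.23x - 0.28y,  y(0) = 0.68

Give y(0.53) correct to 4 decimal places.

Heun: k1 = f(x_n, y_n); k2 = f(x_n + h, y_n + h·k1); y_{n+1} = y_n + (h/2)·(k1 + k2).
x=0.000000, y=0.680000:
  k1 = f(0.000000, 0.680000) = -0.190400
  k2 = f(0.530000, 0.579088) = 0.489755
  y ← 0.680000 + (0.53/2)·(-0.190400 + 0.489755) = 0.759329
y(0.53) ≈ 0.7593

0.7593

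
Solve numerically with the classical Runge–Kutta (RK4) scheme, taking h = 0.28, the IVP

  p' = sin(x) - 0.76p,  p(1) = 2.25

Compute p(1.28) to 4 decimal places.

2.0477

RK4: k1 = f(x_n, p_n); k2 = f(x_n + h/2, p_n + (h/2)·k1); k3 = f(x_n + h/2, p_n + (h/2)·k2); k4 = f(x_n + h, p_n + h·k3); p_{n+1} = p_n + (h/6)·(k1 + 2k2 + 2k3 + k4).
x=1.000000, p=2.250000:
  k1 = f(1.000000, 2.250000) = -0.868529
  k2 = f(1.140000, 2.128406) = -0.708955
  k3 = f(1.140000, 2.150746) = -0.725934
  k4 = f(1.280000, 2.046739) = -0.597505
  p ← 2.250000 + (0.28/6)·(k1 + 2k2 + 2k3 + k4) = 2.047662
p(1.28) ≈ 2.0477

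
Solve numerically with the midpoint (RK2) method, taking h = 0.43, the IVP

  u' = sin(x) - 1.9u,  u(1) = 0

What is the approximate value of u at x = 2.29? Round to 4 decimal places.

Midpoint: k1 = f(x_n, u_n); k2 = f(x_n + h/2, u_n + (h/2)·k1); u_{n+1} = u_n + h·k2.
x=1.000000, u=0.000000:
  k1 = f(1.000000, 0.000000) = 0.841471
  k2 = f(1.215000, 0.180916) = 0.593628
  u ← 0.000000 + 0.43·0.593628 = 0.255260
x=1.430000, u=0.255260:
  k1 = f(1.430000, 0.255260) = 0.505110
  k2 = f(1.645000, 0.363859) = 0.305916
  u ← 0.255260 + 0.43·0.305916 = 0.386804
x=1.860000, u=0.386804:
  k1 = f(1.860000, 0.386804) = 0.223543
  k2 = f(2.075000, 0.434866) = 0.049314
  u ← 0.386804 + 0.43·0.049314 = 0.408009
u(2.29) ≈ 0.4080

0.4080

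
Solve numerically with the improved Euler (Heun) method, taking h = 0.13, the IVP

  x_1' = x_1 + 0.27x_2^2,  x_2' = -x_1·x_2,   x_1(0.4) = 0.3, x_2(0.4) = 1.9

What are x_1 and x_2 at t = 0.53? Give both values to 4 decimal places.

Heun on (x_1,x_2): k1 = f(t_n, state_n); k2 = f(t_n + h, state_n + h·k1); state_{n+1} = state_n + (h/2)·(k1 + k2).
0.400000: (0.300000, 1.900000)
  k1 = (1.274700, -0.570000)
  predictor → (0.465711, 1.825900)
  k2 = (1.365867, -0.850342)
  → (0.471637, 1.807678)
(x_1(0.53), x_2(0.53)) ≈ (0.4716, 1.8077)

0.4716, 1.8077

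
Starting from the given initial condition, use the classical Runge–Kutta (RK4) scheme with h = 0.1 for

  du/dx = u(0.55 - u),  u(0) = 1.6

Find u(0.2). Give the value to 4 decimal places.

RK4: k1 = f(x_n, u_n); k2 = f(x_n + h/2, u_n + (h/2)·k1); k3 = f(x_n + h/2, u_n + (h/2)·k2); k4 = f(x_n + h, u_n + h·k3); u_{n+1} = u_n + (h/6)·(k1 + 2k2 + 2k3 + k4).
x=0.000000, u=1.600000:
  k1 = f(0.000000, 1.600000) = -1.680000
  k2 = f(0.050000, 1.516000) = -1.464456
  k3 = f(0.050000, 1.526777) = -1.491321
  k4 = f(0.100000, 1.450868) = -1.307040
  u ← 1.600000 + (0.1/6)·(k1 + 2k2 + 2k3 + k4) = 1.451690
x=0.100000, u=1.451690:
  k1 = f(0.100000, 1.451690) = -1.308975
  k2 = f(0.150000, 1.386241) = -1.159232
  k3 = f(0.150000, 1.393728) = -1.175928
  k4 = f(0.200000, 1.334097) = -1.046062
  u ← 1.451690 + (0.1/6)·(k1 + 2k2 + 2k3 + k4) = 1.334601
u(0.2) ≈ 1.3346

1.3346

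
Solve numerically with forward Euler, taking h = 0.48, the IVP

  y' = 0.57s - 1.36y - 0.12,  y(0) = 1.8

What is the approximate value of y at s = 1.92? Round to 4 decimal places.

0.4402

Euler: y_{n+1} = y_n + h·f(s_n, y_n).
s=0.000000, y=1.800000: f=-2.568000 → y ← 1.800000 + 0.48·(-2.568000) = 0.567360
s=0.480000, y=0.567360: f=-0.618010 → y ← 0.567360 + 0.48·(-0.618010) = 0.270715
s=0.960000, y=0.270715: f=0.059027 → y ← 0.270715 + 0.48·0.059027 = 0.299048
s=1.440000, y=0.299048: f=0.294094 → y ← 0.299048 + 0.48·0.294094 = 0.440214
y(1.92) ≈ 0.4402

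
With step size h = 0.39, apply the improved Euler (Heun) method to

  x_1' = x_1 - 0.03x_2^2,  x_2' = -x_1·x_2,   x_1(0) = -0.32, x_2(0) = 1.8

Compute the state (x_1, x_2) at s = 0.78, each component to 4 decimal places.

-0.8349, 2.6975

Heun on (x_1,x_2): k1 = f(s_n, state_n); k2 = f(s_n + h, state_n + h·k1); state_{n+1} = state_n + (h/2)·(k1 + k2).
0.000000: (-0.320000, 1.800000)
  k1 = (-0.417200, 0.576000)
  predictor → (-0.482708, 2.024640)
  k2 = (-0.605683, 0.977310)
  → (-0.519462, 2.102895)
0.390000: (-0.519462, 2.102895)
  k1 = (-0.652127, 1.092375)
  predictor → (-0.773792, 2.528922)
  k2 = (-0.965655, 1.956859)
  → (-0.834930, 2.697496)
(x_1(0.78), x_2(0.78)) ≈ (-0.8349, 2.6975)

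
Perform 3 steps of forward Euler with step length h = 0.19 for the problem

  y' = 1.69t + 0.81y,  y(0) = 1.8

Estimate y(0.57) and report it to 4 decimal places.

Euler: y_{n+1} = y_n + h·f(t_n, y_n).
t=0.000000, y=1.800000: f=1.458000 → y ← 1.800000 + 0.19·1.458000 = 2.077020
t=0.190000, y=2.077020: f=2.003486 → y ← 2.077020 + 0.19·2.003486 = 2.457682
t=0.380000, y=2.457682: f=2.632923 → y ← 2.457682 + 0.19·2.632923 = 2.957938
y(0.57) ≈ 2.9579

2.9579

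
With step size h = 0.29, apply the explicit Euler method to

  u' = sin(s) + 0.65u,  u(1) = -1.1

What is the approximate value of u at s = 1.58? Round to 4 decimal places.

-0.9851

Euler: u_{n+1} = u_n + h·f(s_n, u_n).
s=1.000000, u=-1.100000: f=0.126471 → u ← -1.100000 + 0.29·0.126471 = -1.063323
s=1.290000, u=-1.063323: f=0.269675 → u ← -1.063323 + 0.29·0.269675 = -0.985118
u(1.58) ≈ -0.9851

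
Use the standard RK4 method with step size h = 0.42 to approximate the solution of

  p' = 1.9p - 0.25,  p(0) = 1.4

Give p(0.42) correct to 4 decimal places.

2.9449

RK4: k1 = f(s_n, p_n); k2 = f(s_n + h/2, p_n + (h/2)·k1); k3 = f(s_n + h/2, p_n + (h/2)·k2); k4 = f(s_n + h, p_n + h·k3); p_{n+1} = p_n + (h/6)·(k1 + 2k2 + 2k3 + k4).
s=0.000000, p=1.400000:
  k1 = f(0.000000, 1.400000) = 2.410000
  k2 = f(0.210000, 1.906100) = 3.371590
  k3 = f(0.210000, 2.108034) = 3.755264
  k4 = f(0.420000, 2.977211) = 5.406701
  p ← 1.400000 + (0.42/6)·(k1 + 2k2 + 2k3 + k4) = 2.944929
p(0.42) ≈ 2.9449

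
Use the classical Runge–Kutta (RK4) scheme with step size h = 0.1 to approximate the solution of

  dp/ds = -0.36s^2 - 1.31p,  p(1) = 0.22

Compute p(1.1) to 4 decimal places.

RK4: k1 = f(s_n, p_n); k2 = f(s_n + h/2, p_n + (h/2)·k1); k3 = f(s_n + h/2, p_n + (h/2)·k2); k4 = f(s_n + h, p_n + h·k3); p_{n+1} = p_n + (h/6)·(k1 + 2k2 + 2k3 + k4).
s=1.000000, p=0.220000:
  k1 = f(1.000000, 0.220000) = -0.648200
  k2 = f(1.050000, 0.187590) = -0.642643
  k3 = f(1.050000, 0.187868) = -0.643007
  k4 = f(1.100000, 0.155699) = -0.639566
  p ← 0.220000 + (0.1/6)·(k1 + 2k2 + 2k3 + k4) = 0.155682
p(1.1) ≈ 0.1557

0.1557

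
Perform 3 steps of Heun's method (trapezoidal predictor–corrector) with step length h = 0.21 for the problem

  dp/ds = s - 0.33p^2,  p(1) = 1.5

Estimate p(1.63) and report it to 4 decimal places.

Heun: k1 = f(s_n, p_n); k2 = f(s_n + h, p_n + h·k1); p_{n+1} = p_n + (h/2)·(k1 + k2).
s=1.000000, p=1.500000:
  k1 = f(1.000000, 1.500000) = 0.257500
  k2 = f(1.210000, 1.554075) = 0.413001
  p ← 1.500000 + (0.21/2)·(0.257500 + 0.413001) = 1.570403
s=1.210000, p=1.570403:
  k1 = f(1.210000, 1.570403) = 0.396166
  k2 = f(1.420000, 1.653597) = 0.517653
  p ← 1.570403 + (0.21/2)·(0.396166 + 0.517653) = 1.666354
s=1.420000, p=1.666354:
  k1 = f(1.420000, 1.666354) = 0.503678
  k2 = f(1.630000, 1.772126) = 0.593658
  p ← 1.666354 + (0.21/2)·(0.503678 + 0.593658) = 1.781574
p(1.63) ≈ 1.7816

1.7816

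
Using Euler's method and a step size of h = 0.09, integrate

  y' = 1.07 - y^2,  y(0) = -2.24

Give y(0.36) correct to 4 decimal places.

-5.1329

Euler: y_{n+1} = y_n + h·f(t_n, y_n).
t=0.000000, y=-2.240000: f=-3.947600 → y ← -2.240000 + 0.09·(-3.947600) = -2.595284
t=0.090000, y=-2.595284: f=-5.665499 → y ← -2.595284 + 0.09·(-5.665499) = -3.105179
t=0.180000, y=-3.105179: f=-8.572136 → y ← -3.105179 + 0.09·(-8.572136) = -3.876671
t=0.270000, y=-3.876671: f=-13.958579 → y ← -3.876671 + 0.09·(-13.958579) = -5.132943
y(0.36) ≈ -5.1329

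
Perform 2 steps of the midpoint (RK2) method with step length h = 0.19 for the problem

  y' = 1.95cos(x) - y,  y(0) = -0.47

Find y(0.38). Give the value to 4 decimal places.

Midpoint: k1 = f(x_n, y_n); k2 = f(x_n + h/2, y_n + (h/2)·k1); y_{n+1} = y_n + h·k2.
x=0.000000, y=-0.470000:
  k1 = f(0.000000, -0.470000) = 2.420000
  k2 = f(0.095000, -0.240100) = 2.181307
  y ← -0.470000 + 0.19·2.181307 = -0.055552
x=0.190000, y=-0.055552:
  k1 = f(0.190000, -0.055552) = 1.970460
  k2 = f(0.285000, 0.131642) = 1.739698
  y ← -0.055552 + 0.19·1.739698 = 0.274991
y(0.38) ≈ 0.2750

0.2750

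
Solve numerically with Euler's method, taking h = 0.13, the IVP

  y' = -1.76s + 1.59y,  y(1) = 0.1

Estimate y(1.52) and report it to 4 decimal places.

Euler: y_{n+1} = y_n + h·f(s_n, y_n).
s=1.000000, y=0.100000: f=-1.601000 → y ← 0.100000 + 0.13·(-1.601000) = -0.108130
s=1.130000, y=-0.108130: f=-2.160727 → y ← -0.108130 + 0.13·(-2.160727) = -0.389024
s=1.260000, y=-0.389024: f=-2.836149 → y ← -0.389024 + 0.13·(-2.836149) = -0.757724
s=1.390000, y=-0.757724: f=-3.651181 → y ← -0.757724 + 0.13·(-3.651181) = -1.232377
y(1.52) ≈ -1.2324

-1.2324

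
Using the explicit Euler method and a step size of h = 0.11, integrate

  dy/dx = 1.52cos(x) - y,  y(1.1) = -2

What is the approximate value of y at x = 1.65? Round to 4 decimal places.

-0.9687

Euler: y_{n+1} = y_n + h·f(x_n, y_n).
x=1.100000, y=-2.000000: f=2.689466 → y ← -2.000000 + 0.11·2.689466 = -1.704159
x=1.210000, y=-1.704159: f=2.240748 → y ← -1.704159 + 0.11·2.240748 = -1.457676
x=1.320000, y=-1.457676: f=1.834903 → y ← -1.457676 + 0.11·1.834903 = -1.255837
x=1.430000, y=-1.255837: f=1.469141 → y ← -1.255837 + 0.11·1.469141 = -1.094232
x=1.540000, y=-1.094232: f=1.141035 → y ← -1.094232 + 0.11·1.141035 = -0.968718
y(1.65) ≈ -0.9687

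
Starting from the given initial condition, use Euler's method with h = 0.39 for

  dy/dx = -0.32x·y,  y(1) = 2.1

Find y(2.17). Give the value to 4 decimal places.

Euler: y_{n+1} = y_n + h·f(x_n, y_n).
x=1.000000, y=2.100000: f=-0.672000 → y ← 2.100000 + 0.39·(-0.672000) = 1.837920
x=1.390000, y=1.837920: f=-0.817507 → y ← 1.837920 + 0.39·(-0.817507) = 1.519092
x=1.780000, y=1.519092: f=-0.865275 → y ← 1.519092 + 0.39·(-0.865275) = 1.181635
y(2.17) ≈ 1.1816

1.1816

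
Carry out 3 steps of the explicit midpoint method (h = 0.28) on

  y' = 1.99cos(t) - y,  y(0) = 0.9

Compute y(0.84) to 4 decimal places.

1.3563

Midpoint: k1 = f(t_n, y_n); k2 = f(t_n + h/2, y_n + (h/2)·k1); y_{n+1} = y_n + h·k2.
t=0.000000, y=0.900000:
  k1 = f(0.000000, 0.900000) = 1.090000
  k2 = f(0.140000, 1.052600) = 0.917930
  y ← 0.900000 + 0.28·0.917930 = 1.157020
t=0.280000, y=1.157020:
  k1 = f(0.280000, 1.157020) = 0.755480
  k2 = f(0.420000, 1.262788) = 0.554259
  y ← 1.157020 + 0.28·0.554259 = 1.312213
t=0.560000, y=1.312213:
  k1 = f(0.560000, 1.312213) = 0.373825
  k2 = f(0.700000, 1.364548) = 0.157488
  y ← 1.312213 + 0.28·0.157488 = 1.356309
y(0.84) ≈ 1.3563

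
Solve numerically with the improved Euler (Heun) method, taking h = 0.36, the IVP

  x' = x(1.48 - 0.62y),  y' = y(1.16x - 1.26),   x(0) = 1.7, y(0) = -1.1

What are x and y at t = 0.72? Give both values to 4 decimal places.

10.1167, -7.3656

Heun on (x,y): k1 = f(t_n, state_n); k2 = f(t_n + h, state_n + h·k1); state_{n+1} = state_n + (h/2)·(k1 + k2).
0.000000: (1.700000, -1.100000)
  k1 = (3.675400, -0.783200)
  predictor → (3.023144, -1.381952)
  k2 = (7.064514, -3.105035)
  → (3.633184, -1.799882)
0.360000: (3.633184, -1.799882)
  k1 = (9.431482, -5.317741)
  predictor → (7.028518, -3.714269)
  k2 = (26.587807, -25.602757)
  → (10.116656, -7.365572)
(x(0.72), y(0.72)) ≈ (10.1167, -7.3656)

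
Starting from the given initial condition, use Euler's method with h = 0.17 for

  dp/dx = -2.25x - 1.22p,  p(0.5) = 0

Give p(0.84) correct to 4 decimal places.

Euler: p_{n+1} = p_n + h·f(x_n, p_n).
x=0.500000, p=0.000000: f=-1.125000 → p ← 0.000000 + 0.17·(-1.125000) = -0.191250
x=0.670000, p=-0.191250: f=-1.274175 → p ← -0.191250 + 0.17·(-1.274175) = -0.407860
p(0.84) ≈ -0.4079

-0.4079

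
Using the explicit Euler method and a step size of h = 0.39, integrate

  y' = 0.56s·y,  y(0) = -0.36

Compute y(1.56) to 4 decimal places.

Euler: y_{n+1} = y_n + h·f(s_n, y_n).
s=0.000000, y=-0.360000: f=0.000000 → y ← -0.360000 + 0.39·0.000000 = -0.360000
s=0.390000, y=-0.360000: f=-0.078624 → y ← -0.360000 + 0.39·(-0.078624) = -0.390663
s=0.780000, y=-0.390663: f=-0.170642 → y ← -0.390663 + 0.39·(-0.170642) = -0.457214
s=1.170000, y=-0.457214: f=-0.299566 → y ← -0.457214 + 0.39·(-0.299566) = -0.574045
y(1.56) ≈ -0.5740

-0.5740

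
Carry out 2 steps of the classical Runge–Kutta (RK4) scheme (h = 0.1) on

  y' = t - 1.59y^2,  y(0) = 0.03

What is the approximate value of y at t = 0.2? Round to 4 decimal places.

0.0496

RK4: k1 = f(t_n, y_n); k2 = f(t_n + h/2, y_n + (h/2)·k1); k3 = f(t_n + h/2, y_n + (h/2)·k2); k4 = f(t_n + h, y_n + h·k3); y_{n+1} = y_n + (h/6)·(k1 + 2k2 + 2k3 + k4).
t=0.000000, y=0.030000:
  k1 = f(0.000000, 0.030000) = -0.001431
  k2 = f(0.050000, 0.029928) = 0.048576
  k3 = f(0.050000, 0.032429) = 0.048328
  k4 = f(0.100000, 0.034833) = 0.098071
  y ← 0.030000 + (0.1/6)·(k1 + 2k2 + 2k3 + k4) = 0.034841
t=0.100000, y=0.034841:
  k1 = f(0.100000, 0.034841) = 0.098070
  k2 = f(0.150000, 0.039744) = 0.147488
  k3 = f(0.150000, 0.042215) = 0.147166
  k4 = f(0.200000, 0.049557) = 0.196095
  y ← 0.034841 + (0.1/6)·(k1 + 2k2 + 2k3 + k4) = 0.049565
y(0.2) ≈ 0.0496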